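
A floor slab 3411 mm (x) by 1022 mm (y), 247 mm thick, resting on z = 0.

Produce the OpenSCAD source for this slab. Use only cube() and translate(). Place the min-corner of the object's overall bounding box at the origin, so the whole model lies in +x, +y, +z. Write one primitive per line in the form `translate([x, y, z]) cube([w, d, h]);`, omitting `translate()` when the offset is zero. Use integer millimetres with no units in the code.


cube([3411, 1022, 247]);


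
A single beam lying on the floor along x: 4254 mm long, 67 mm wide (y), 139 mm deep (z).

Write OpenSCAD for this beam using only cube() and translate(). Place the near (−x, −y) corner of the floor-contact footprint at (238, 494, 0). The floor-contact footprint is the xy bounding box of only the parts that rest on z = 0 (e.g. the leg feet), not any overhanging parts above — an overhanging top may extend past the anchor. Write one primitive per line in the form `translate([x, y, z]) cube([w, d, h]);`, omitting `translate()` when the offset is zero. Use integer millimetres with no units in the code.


translate([238, 494, 0]) cube([4254, 67, 139]);


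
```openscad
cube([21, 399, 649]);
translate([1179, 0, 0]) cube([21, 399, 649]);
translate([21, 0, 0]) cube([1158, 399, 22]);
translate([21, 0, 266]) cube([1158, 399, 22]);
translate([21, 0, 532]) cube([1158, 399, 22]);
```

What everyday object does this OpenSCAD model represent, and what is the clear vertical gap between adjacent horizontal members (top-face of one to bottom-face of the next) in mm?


A bookshelf. The clear shelf gap is 244 mm.

Two tall side panels with 3 horizontal boards between them — a bookshelf. The first two shelf undersides are at z = 0 and z = 266; with shelf thickness 22, the clear gap is 266 − 0 − 22 = 244 mm.


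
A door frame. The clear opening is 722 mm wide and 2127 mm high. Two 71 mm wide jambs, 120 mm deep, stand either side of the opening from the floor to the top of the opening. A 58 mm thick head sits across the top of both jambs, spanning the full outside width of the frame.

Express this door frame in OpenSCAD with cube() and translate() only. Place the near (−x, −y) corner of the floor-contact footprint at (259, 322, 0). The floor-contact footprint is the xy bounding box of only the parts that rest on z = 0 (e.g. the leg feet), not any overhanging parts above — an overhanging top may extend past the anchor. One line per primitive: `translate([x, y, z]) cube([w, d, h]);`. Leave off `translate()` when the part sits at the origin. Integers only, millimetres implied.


translate([259, 322, 0]) cube([71, 120, 2127]);
translate([1052, 322, 0]) cube([71, 120, 2127]);
translate([259, 322, 2127]) cube([864, 120, 58]);


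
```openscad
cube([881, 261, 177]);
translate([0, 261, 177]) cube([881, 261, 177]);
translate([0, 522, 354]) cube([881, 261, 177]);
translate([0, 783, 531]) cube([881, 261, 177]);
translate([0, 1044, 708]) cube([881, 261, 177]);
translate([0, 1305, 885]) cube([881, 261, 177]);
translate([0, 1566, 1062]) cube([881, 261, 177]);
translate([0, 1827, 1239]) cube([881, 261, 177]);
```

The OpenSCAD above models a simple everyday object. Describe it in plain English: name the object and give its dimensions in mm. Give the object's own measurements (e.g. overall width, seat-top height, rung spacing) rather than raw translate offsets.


A straight staircase of 8 solid steps. Each step is 881 mm wide (x), 261 mm deep (y, the going) and 177 mm tall (the rise). The first step rests on the floor; each subsequent step sits one going further in +y and one rise higher in +z, directly behind and above the previous step with no overlap.


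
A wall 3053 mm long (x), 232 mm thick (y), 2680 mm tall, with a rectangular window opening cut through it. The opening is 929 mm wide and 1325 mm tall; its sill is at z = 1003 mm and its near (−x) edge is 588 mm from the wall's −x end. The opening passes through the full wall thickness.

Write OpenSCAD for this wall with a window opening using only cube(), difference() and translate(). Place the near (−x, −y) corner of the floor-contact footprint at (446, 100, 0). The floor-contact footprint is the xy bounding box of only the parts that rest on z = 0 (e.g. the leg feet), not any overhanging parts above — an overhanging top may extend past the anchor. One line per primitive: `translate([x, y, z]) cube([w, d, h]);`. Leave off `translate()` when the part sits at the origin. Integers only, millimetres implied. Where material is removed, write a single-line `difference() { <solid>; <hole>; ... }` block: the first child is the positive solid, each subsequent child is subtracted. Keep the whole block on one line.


difference() { translate([446, 100, 0]) cube([3053, 232, 2680]); translate([1034, 100, 1003]) cube([929, 232, 1325]); }


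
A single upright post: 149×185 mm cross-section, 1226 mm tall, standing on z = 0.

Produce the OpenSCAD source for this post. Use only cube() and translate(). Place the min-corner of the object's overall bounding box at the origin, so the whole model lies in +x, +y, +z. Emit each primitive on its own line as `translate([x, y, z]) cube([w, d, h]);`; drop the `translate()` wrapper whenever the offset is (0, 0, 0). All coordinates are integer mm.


cube([149, 185, 1226]);


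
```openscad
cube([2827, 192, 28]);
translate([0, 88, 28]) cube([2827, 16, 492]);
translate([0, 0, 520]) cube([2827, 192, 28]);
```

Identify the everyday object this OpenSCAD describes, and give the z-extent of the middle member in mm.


An I-beam. The web height is 492 mm.

Two wide flanges with a thin centred web — an I-beam. Overall 548 mm minus two 28 mm flanges gives a web of 548 − 2·28 = 492 mm.


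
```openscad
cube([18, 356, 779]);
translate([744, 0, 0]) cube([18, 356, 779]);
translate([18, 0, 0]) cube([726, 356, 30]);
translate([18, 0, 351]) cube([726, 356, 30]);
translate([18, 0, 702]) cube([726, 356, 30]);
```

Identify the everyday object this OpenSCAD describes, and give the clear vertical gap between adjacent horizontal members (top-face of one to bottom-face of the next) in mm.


A bookshelf. The clear shelf gap is 321 mm.

Two tall side panels with 3 horizontal boards between them — a bookshelf. The first two shelf undersides are at z = 0 and z = 351; with shelf thickness 30, the clear gap is 351 − 0 − 30 = 321 mm.


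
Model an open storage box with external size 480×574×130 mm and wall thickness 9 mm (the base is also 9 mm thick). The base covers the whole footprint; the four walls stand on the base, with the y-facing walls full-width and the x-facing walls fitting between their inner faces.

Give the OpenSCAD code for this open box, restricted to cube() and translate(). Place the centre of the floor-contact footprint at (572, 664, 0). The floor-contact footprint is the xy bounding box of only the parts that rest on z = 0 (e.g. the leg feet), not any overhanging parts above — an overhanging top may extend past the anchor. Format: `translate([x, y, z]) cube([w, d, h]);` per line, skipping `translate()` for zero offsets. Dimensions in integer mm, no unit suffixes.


translate([332, 377, 0]) cube([480, 574, 9]);
translate([332, 377, 9]) cube([480, 9, 121]);
translate([332, 942, 9]) cube([480, 9, 121]);
translate([332, 386, 9]) cube([9, 556, 121]);
translate([803, 386, 9]) cube([9, 556, 121]);


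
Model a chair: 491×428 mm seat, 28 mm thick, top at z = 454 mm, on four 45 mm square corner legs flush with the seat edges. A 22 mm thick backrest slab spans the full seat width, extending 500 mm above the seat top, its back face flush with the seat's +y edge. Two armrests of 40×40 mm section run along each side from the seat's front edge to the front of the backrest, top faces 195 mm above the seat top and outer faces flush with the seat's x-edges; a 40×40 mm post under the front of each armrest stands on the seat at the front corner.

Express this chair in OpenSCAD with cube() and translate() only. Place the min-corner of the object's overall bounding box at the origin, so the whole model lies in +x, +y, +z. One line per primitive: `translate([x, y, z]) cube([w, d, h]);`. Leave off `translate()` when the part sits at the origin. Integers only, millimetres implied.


translate([0, 0, 426]) cube([491, 428, 28]);
cube([45, 45, 426]);
translate([446, 0, 0]) cube([45, 45, 426]);
translate([0, 383, 0]) cube([45, 45, 426]);
translate([446, 383, 0]) cube([45, 45, 426]);
translate([0, 406, 454]) cube([491, 22, 500]);
translate([0, 0, 609]) cube([40, 406, 40]);
translate([451, 0, 609]) cube([40, 406, 40]);
translate([0, 0, 454]) cube([40, 40, 155]);
translate([451, 0, 454]) cube([40, 40, 155]);


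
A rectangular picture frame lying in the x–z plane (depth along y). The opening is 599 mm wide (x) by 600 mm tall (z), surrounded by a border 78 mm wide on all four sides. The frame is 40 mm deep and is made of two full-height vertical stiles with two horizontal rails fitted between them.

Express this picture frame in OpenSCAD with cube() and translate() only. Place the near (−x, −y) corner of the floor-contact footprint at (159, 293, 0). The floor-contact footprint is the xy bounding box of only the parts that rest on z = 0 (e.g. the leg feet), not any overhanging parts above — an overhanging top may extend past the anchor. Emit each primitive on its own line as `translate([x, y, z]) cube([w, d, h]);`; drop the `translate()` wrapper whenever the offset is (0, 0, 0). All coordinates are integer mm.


translate([159, 293, 0]) cube([78, 40, 756]);
translate([836, 293, 0]) cube([78, 40, 756]);
translate([237, 293, 0]) cube([599, 40, 78]);
translate([237, 293, 678]) cube([599, 40, 78]);


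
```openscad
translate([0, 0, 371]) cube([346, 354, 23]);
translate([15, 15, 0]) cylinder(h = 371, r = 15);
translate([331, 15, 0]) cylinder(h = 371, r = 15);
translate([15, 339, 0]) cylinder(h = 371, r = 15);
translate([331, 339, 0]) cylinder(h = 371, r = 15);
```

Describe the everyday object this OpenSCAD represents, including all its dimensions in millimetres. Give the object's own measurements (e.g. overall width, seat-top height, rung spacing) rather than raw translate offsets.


A four-legged stool. The seat is a 346×354×23 mm slab whose top surface is at z = 394 mm; four round legs, each 30 mm in diameter, run from the floor (z = 0) to the underside of the seat, each leg's axis is inset half a diameter from the nearest pair of seat edges (so the leg's bounding box is flush with the corner).


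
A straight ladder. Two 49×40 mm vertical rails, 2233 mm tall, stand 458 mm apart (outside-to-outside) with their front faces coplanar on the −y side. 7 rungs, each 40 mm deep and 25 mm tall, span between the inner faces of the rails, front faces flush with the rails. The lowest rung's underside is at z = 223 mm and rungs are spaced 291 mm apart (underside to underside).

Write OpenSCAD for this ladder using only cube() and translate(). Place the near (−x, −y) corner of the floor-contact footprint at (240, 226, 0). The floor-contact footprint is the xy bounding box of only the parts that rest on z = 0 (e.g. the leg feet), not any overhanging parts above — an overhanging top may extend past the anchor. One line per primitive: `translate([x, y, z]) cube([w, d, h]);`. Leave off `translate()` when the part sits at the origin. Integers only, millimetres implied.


translate([240, 226, 0]) cube([49, 40, 2233]);
translate([649, 226, 0]) cube([49, 40, 2233]);
translate([289, 226, 223]) cube([360, 40, 25]);
translate([289, 226, 514]) cube([360, 40, 25]);
translate([289, 226, 805]) cube([360, 40, 25]);
translate([289, 226, 1096]) cube([360, 40, 25]);
translate([289, 226, 1387]) cube([360, 40, 25]);
translate([289, 226, 1678]) cube([360, 40, 25]);
translate([289, 226, 1969]) cube([360, 40, 25]);


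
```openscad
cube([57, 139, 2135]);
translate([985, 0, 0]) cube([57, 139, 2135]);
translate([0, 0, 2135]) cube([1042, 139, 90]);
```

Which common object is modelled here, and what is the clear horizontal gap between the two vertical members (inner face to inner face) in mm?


A door frame. The clear opening width is 928 mm.

Two 2135 mm tall posts with a header on top — a door frame. The left jamb is 57 mm wide at x = 0; the right jamb starts at x = 985. The clear opening is 985 − 57 = 928 mm.


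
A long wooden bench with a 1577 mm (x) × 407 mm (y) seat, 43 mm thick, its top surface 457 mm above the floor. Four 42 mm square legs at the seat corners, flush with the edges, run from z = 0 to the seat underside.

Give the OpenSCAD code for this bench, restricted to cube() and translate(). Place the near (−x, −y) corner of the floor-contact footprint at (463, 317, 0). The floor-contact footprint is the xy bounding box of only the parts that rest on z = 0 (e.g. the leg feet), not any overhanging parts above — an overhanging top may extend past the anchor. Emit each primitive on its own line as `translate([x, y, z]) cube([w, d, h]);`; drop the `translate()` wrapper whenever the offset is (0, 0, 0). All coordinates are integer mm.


translate([463, 317, 414]) cube([1577, 407, 43]);
translate([463, 317, 0]) cube([42, 42, 414]);
translate([463, 682, 0]) cube([42, 42, 414]);
translate([1998, 317, 0]) cube([42, 42, 414]);
translate([1998, 682, 0]) cube([42, 42, 414]);


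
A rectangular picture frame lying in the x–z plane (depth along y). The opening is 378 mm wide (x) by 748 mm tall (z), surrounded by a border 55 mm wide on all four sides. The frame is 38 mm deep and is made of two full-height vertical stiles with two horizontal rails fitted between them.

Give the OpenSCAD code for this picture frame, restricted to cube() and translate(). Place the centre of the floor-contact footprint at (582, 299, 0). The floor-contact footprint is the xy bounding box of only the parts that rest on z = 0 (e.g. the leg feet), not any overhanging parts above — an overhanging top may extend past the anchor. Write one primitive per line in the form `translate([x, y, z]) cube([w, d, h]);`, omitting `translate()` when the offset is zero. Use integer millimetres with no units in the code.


translate([338, 280, 0]) cube([55, 38, 858]);
translate([771, 280, 0]) cube([55, 38, 858]);
translate([393, 280, 0]) cube([378, 38, 55]);
translate([393, 280, 803]) cube([378, 38, 55]);


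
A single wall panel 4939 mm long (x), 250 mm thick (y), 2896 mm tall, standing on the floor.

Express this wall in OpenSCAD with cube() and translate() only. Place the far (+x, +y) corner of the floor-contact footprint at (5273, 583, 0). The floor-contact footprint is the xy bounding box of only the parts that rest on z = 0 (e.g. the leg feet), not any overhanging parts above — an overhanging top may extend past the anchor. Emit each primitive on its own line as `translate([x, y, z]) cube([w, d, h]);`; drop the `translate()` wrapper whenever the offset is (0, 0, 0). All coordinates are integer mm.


translate([334, 333, 0]) cube([4939, 250, 2896]);


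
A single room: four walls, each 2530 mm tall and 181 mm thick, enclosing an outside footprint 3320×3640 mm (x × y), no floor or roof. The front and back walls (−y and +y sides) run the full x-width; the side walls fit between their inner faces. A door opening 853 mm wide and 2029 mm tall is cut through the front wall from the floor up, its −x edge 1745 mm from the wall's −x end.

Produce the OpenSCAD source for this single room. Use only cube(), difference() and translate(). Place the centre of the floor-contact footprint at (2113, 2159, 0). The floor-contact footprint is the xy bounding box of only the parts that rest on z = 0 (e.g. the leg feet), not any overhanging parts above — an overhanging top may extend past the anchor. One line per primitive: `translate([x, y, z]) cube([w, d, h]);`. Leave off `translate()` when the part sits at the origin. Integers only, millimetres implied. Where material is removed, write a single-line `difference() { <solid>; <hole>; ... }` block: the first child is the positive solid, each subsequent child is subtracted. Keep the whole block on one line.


difference() { translate([453, 339, 0]) cube([3320, 181, 2530]); translate([2198, 339, 0]) cube([853, 181, 2029]); }
translate([453, 3798, 0]) cube([3320, 181, 2530]);
translate([453, 520, 0]) cube([181, 3278, 2530]);
translate([3592, 520, 0]) cube([181, 3278, 2530]);


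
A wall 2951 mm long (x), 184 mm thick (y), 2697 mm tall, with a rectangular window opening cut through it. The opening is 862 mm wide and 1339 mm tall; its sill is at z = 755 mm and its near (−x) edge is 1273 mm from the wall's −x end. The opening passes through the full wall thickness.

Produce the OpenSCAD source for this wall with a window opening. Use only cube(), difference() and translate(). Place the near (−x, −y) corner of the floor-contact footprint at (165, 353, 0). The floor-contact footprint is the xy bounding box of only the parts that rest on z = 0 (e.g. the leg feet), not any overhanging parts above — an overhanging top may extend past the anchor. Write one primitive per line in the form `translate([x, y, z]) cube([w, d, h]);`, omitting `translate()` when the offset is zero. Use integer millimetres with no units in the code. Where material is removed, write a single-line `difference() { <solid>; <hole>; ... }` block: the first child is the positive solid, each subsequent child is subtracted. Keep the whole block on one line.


difference() { translate([165, 353, 0]) cube([2951, 184, 2697]); translate([1438, 353, 755]) cube([862, 184, 1339]); }


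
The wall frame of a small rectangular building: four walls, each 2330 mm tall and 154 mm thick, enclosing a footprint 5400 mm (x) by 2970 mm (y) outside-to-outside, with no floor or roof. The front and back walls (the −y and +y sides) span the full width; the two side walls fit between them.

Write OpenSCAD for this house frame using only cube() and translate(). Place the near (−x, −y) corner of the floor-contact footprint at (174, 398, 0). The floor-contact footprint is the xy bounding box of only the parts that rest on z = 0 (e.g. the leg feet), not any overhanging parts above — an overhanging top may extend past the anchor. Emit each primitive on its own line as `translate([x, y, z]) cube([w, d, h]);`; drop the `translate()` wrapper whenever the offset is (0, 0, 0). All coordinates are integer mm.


translate([174, 398, 0]) cube([5400, 154, 2330]);
translate([174, 3214, 0]) cube([5400, 154, 2330]);
translate([174, 552, 0]) cube([154, 2662, 2330]);
translate([5420, 552, 0]) cube([154, 2662, 2330]);


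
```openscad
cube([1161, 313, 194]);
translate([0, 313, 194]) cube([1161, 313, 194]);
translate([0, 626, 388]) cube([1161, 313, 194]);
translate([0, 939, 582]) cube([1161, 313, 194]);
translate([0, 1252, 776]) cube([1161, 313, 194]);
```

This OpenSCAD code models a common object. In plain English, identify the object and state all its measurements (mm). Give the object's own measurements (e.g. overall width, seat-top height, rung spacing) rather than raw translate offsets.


A straight staircase of 5 solid steps. Each step is 1161 mm wide (x), 313 mm deep (y, the going) and 194 mm tall (the rise). The first step rests on the floor; each subsequent step sits one going further in +y and one rise higher in +z, directly behind and above the previous step with no overlap.


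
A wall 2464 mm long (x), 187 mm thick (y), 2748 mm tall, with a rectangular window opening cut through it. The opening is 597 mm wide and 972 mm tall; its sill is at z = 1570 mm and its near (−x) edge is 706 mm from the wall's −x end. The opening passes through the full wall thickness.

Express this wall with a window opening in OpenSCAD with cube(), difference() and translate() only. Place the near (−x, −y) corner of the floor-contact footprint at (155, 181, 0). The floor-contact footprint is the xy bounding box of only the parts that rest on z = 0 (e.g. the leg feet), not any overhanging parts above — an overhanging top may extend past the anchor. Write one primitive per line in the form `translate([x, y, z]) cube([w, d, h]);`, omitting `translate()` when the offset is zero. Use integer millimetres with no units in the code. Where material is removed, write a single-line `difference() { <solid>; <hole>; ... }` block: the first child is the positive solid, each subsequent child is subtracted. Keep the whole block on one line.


difference() { translate([155, 181, 0]) cube([2464, 187, 2748]); translate([861, 181, 1570]) cube([597, 187, 972]); }


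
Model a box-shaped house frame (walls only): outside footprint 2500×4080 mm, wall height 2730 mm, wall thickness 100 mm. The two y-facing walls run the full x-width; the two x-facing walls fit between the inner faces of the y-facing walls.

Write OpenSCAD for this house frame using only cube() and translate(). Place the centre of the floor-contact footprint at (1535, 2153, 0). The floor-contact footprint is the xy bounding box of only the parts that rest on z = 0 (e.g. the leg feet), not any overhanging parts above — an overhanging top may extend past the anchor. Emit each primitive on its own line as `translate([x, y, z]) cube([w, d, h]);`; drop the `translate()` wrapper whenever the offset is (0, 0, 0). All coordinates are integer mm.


translate([285, 113, 0]) cube([2500, 100, 2730]);
translate([285, 4093, 0]) cube([2500, 100, 2730]);
translate([285, 213, 0]) cube([100, 3880, 2730]);
translate([2685, 213, 0]) cube([100, 3880, 2730]);


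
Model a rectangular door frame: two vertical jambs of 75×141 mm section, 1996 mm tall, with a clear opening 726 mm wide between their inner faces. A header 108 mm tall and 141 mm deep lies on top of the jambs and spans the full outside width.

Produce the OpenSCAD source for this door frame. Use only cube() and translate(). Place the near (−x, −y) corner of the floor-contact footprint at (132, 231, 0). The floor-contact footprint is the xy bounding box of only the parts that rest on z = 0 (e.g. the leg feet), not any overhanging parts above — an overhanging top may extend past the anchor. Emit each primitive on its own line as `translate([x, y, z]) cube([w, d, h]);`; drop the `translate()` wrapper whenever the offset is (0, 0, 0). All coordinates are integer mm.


translate([132, 231, 0]) cube([75, 141, 1996]);
translate([933, 231, 0]) cube([75, 141, 1996]);
translate([132, 231, 1996]) cube([876, 141, 108]);


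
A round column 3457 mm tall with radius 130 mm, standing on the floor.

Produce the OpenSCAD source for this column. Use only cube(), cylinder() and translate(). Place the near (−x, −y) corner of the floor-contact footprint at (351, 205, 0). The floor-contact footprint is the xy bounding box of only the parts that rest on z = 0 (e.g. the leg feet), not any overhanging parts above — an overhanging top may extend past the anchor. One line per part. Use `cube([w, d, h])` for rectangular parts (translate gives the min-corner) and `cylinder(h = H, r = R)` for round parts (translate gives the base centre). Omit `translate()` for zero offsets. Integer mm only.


translate([481, 335, 0]) cylinder(h = 3457, r = 130);


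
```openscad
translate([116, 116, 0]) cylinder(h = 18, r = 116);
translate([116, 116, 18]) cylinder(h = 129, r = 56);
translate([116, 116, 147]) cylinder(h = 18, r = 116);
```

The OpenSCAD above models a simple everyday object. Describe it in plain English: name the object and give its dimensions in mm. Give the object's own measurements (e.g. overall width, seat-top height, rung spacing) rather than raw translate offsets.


A spool: two coaxial disc flanges of radius 116 mm and thickness 18 mm, joined by a core cylinder of radius 56 mm and height 129 mm. The lower flange rests on z = 0 and the three cylinders share a vertical axis.


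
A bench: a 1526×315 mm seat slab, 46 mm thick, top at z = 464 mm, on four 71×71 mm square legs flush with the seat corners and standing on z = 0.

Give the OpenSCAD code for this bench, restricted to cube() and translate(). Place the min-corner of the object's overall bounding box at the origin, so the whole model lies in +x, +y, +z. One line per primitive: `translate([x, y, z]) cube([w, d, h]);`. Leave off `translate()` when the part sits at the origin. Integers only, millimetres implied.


translate([0, 0, 418]) cube([1526, 315, 46]);
cube([71, 71, 418]);
translate([0, 244, 0]) cube([71, 71, 418]);
translate([1455, 0, 0]) cube([71, 71, 418]);
translate([1455, 244, 0]) cube([71, 71, 418]);


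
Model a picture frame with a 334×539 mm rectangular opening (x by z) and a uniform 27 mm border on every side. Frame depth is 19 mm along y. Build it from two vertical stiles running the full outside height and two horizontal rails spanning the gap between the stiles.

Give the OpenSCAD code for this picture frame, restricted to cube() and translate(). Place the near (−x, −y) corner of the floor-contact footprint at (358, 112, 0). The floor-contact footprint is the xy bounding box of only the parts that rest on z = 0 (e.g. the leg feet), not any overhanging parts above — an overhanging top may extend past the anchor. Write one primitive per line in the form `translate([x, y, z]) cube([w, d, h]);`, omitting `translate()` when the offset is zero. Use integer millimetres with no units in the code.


translate([358, 112, 0]) cube([27, 19, 593]);
translate([719, 112, 0]) cube([27, 19, 593]);
translate([385, 112, 0]) cube([334, 19, 27]);
translate([385, 112, 566]) cube([334, 19, 27]);


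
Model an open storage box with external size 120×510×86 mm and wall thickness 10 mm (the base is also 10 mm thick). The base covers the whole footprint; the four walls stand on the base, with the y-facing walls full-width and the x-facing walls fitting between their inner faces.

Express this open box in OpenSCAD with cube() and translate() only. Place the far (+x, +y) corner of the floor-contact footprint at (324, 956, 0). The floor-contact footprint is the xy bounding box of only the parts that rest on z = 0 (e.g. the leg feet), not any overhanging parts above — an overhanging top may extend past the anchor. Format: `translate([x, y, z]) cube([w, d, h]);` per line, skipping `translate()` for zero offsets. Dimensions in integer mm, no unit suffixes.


translate([204, 446, 0]) cube([120, 510, 10]);
translate([204, 446, 10]) cube([120, 10, 76]);
translate([204, 946, 10]) cube([120, 10, 76]);
translate([204, 456, 10]) cube([10, 490, 76]);
translate([314, 456, 10]) cube([10, 490, 76]);


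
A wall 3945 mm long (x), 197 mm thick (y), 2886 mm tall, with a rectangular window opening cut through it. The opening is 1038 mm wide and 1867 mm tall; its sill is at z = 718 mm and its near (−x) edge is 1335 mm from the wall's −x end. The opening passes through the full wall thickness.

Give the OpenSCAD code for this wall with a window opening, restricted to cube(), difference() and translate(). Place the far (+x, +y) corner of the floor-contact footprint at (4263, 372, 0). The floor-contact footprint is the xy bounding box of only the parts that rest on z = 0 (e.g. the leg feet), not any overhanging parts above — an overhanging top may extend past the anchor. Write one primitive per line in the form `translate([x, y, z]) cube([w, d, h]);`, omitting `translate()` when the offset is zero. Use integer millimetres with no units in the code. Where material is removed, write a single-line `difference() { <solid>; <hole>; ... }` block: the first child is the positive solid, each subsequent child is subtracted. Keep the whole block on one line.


difference() { translate([318, 175, 0]) cube([3945, 197, 2886]); translate([1653, 175, 718]) cube([1038, 197, 1867]); }


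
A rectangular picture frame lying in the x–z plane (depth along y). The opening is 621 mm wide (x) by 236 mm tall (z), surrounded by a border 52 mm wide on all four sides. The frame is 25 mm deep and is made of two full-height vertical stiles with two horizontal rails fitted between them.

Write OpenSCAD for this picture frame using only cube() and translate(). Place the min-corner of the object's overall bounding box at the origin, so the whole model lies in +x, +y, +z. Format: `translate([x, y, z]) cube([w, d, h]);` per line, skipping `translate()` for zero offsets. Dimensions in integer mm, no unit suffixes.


cube([52, 25, 340]);
translate([673, 0, 0]) cube([52, 25, 340]);
translate([52, 0, 0]) cube([621, 25, 52]);
translate([52, 0, 288]) cube([621, 25, 52]);


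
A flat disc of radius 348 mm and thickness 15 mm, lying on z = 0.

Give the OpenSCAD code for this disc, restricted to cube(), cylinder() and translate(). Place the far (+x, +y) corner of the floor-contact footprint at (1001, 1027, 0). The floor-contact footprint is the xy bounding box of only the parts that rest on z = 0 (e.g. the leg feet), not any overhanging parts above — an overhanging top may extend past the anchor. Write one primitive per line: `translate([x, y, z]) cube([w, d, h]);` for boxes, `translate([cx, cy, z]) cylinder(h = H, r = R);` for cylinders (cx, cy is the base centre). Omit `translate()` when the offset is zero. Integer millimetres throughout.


translate([653, 679, 0]) cylinder(h = 15, r = 348);


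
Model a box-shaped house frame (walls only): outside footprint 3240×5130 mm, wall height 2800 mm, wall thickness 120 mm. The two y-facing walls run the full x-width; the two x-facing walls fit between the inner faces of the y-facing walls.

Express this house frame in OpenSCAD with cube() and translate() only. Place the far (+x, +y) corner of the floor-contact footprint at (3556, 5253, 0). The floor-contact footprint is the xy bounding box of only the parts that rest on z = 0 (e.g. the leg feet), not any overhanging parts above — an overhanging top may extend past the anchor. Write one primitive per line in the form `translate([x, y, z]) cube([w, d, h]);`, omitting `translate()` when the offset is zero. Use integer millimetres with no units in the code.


translate([316, 123, 0]) cube([3240, 120, 2800]);
translate([316, 5133, 0]) cube([3240, 120, 2800]);
translate([316, 243, 0]) cube([120, 4890, 2800]);
translate([3436, 243, 0]) cube([120, 4890, 2800]);


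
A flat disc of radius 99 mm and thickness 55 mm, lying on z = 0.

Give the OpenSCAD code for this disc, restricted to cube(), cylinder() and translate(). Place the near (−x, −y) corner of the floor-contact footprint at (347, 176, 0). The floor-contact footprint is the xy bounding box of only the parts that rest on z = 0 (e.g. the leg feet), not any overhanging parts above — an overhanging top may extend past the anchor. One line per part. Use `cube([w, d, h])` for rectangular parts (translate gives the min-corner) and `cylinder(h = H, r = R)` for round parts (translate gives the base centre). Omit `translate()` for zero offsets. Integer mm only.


translate([446, 275, 0]) cylinder(h = 55, r = 99);


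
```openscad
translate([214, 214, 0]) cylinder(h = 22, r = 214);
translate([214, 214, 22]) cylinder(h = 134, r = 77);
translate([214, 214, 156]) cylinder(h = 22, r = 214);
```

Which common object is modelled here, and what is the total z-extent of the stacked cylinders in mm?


A spool. The overall height is 178 mm.

Three coaxial cylinders, large–small–large — a spool. Two 22 mm flanges and a 134 mm core give 22 + 134 + 22 = 178 mm.


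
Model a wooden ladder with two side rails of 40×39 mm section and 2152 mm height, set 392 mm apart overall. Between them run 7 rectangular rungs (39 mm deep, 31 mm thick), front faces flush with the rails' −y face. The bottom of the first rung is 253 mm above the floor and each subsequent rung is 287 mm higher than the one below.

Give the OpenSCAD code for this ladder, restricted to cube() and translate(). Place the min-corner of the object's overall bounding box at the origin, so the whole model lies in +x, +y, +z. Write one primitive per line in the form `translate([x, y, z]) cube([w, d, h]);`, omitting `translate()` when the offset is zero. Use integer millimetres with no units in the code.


// rung span = 392 - 2*40 = 312
// rung[k] z = 253 + k*287
cube([40, 39, 2152]);
translate([352, 0, 0]) cube([40, 39, 2152]);
translate([40, 0, 253]) cube([312, 39, 31]);
translate([40, 0, 540]) cube([312, 39, 31]);
translate([40, 0, 827]) cube([312, 39, 31]);
translate([40, 0, 1114]) cube([312, 39, 31]);
translate([40, 0, 1401]) cube([312, 39, 31]);
translate([40, 0, 1688]) cube([312, 39, 31]);
translate([40, 0, 1975]) cube([312, 39, 31]);


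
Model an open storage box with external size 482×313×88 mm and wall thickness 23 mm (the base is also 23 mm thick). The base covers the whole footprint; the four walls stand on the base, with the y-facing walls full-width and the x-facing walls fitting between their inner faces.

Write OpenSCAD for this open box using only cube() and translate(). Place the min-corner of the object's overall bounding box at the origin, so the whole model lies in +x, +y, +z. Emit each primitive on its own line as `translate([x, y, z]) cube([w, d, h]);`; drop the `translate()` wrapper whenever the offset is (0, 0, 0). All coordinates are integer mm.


cube([482, 313, 23]);
translate([0, 0, 23]) cube([482, 23, 65]);
translate([0, 290, 23]) cube([482, 23, 65]);
translate([0, 23, 23]) cube([23, 267, 65]);
translate([459, 23, 23]) cube([23, 267, 65]);


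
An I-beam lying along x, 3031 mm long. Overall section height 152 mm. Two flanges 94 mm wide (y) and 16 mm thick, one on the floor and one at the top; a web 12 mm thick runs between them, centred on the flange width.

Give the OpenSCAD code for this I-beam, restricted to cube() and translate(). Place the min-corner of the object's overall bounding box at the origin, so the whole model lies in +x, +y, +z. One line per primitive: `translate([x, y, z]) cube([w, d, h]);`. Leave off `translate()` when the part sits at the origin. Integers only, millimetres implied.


cube([3031, 94, 16]);
translate([0, 41, 16]) cube([3031, 12, 120]);
translate([0, 0, 136]) cube([3031, 94, 16]);


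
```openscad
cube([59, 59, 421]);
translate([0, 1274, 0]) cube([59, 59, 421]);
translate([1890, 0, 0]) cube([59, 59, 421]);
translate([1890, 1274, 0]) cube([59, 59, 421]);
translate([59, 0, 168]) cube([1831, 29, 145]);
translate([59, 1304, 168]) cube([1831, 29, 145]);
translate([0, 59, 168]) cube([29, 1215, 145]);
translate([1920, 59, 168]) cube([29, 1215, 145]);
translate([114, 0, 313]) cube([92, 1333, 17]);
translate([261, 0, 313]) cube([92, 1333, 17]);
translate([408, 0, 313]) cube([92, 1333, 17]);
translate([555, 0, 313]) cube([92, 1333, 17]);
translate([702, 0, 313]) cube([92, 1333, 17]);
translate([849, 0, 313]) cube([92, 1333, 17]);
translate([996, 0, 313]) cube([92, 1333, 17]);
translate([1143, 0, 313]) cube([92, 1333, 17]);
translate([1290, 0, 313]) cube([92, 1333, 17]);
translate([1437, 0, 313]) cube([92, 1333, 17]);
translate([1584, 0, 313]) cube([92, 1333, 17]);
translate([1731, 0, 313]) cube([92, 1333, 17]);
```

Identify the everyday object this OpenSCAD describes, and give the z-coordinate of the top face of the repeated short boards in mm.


A bed frame. The slat-top height is 330 mm.

Four posts, four rails, and a row of slats — a bed frame. Slats sit on the rails at z = 168 + 145 = 313; with slat thickness 17, the top is 330 mm.


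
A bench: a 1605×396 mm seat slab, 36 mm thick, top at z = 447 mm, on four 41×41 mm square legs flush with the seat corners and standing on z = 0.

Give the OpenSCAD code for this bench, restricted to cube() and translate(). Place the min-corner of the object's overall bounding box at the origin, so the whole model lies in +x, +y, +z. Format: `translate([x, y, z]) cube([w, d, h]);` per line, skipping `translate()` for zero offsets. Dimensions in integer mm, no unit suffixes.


translate([0, 0, 411]) cube([1605, 396, 36]);
cube([41, 41, 411]);
translate([0, 355, 0]) cube([41, 41, 411]);
translate([1564, 0, 0]) cube([41, 41, 411]);
translate([1564, 355, 0]) cube([41, 41, 411]);


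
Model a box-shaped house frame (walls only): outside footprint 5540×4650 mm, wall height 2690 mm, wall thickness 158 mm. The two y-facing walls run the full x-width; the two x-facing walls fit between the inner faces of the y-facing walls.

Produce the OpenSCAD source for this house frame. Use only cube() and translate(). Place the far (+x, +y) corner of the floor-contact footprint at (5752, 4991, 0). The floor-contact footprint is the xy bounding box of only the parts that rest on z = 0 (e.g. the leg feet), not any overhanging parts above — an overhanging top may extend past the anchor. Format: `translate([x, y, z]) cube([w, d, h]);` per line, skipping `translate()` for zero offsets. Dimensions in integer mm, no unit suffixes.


translate([212, 341, 0]) cube([5540, 158, 2690]);
translate([212, 4833, 0]) cube([5540, 158, 2690]);
translate([212, 499, 0]) cube([158, 4334, 2690]);
translate([5594, 499, 0]) cube([158, 4334, 2690]);


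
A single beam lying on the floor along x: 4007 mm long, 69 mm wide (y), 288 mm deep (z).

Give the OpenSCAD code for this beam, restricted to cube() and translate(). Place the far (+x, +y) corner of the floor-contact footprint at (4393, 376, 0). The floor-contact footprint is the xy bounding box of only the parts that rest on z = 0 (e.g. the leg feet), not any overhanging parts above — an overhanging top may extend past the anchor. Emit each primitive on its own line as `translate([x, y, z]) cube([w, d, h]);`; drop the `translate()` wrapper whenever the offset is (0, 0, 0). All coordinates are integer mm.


translate([386, 307, 0]) cube([4007, 69, 288]);


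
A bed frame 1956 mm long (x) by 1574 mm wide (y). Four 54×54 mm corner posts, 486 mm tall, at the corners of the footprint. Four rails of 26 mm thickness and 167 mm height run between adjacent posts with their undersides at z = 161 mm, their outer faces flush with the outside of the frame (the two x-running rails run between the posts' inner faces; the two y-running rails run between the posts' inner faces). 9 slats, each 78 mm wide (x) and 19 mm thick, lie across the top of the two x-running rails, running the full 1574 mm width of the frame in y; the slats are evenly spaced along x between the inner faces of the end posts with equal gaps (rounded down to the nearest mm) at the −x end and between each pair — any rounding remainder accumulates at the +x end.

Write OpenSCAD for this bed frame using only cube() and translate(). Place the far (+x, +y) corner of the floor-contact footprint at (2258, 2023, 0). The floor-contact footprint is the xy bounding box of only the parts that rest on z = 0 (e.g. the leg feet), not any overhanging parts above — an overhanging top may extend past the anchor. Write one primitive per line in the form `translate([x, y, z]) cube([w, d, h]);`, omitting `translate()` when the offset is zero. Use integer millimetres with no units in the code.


translate([302, 449, 0]) cube([54, 54, 486]);
translate([302, 1969, 0]) cube([54, 54, 486]);
translate([2204, 449, 0]) cube([54, 54, 486]);
translate([2204, 1969, 0]) cube([54, 54, 486]);
translate([356, 449, 161]) cube([1848, 26, 167]);
translate([356, 1997, 161]) cube([1848, 26, 167]);
translate([302, 503, 161]) cube([26, 1466, 167]);
translate([2232, 503, 161]) cube([26, 1466, 167]);
translate([470, 449, 328]) cube([78, 1574, 19]);
translate([662, 449, 328]) cube([78, 1574, 19]);
translate([854, 449, 328]) cube([78, 1574, 19]);
translate([1046, 449, 328]) cube([78, 1574, 19]);
translate([1238, 449, 328]) cube([78, 1574, 19]);
translate([1430, 449, 328]) cube([78, 1574, 19]);
translate([1622, 449, 328]) cube([78, 1574, 19]);
translate([1814, 449, 328]) cube([78, 1574, 19]);
translate([2006, 449, 328]) cube([78, 1574, 19]);


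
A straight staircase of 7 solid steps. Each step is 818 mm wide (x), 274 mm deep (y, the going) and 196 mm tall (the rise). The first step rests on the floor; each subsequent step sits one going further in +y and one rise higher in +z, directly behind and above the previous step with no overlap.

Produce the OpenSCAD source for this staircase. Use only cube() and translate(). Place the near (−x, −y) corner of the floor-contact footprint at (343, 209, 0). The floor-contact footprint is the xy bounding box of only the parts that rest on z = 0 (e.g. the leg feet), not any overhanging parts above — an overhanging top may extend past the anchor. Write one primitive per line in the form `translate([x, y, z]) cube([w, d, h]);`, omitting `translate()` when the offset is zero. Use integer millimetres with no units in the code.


translate([343, 209, 0]) cube([818, 274, 196]);
translate([343, 483, 196]) cube([818, 274, 196]);
translate([343, 757, 392]) cube([818, 274, 196]);
translate([343, 1031, 588]) cube([818, 274, 196]);
translate([343, 1305, 784]) cube([818, 274, 196]);
translate([343, 1579, 980]) cube([818, 274, 196]);
translate([343, 1853, 1176]) cube([818, 274, 196]);
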